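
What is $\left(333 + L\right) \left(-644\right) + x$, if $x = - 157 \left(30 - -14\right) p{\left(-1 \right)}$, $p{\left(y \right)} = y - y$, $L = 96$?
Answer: $-276276$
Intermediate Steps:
$p{\left(y \right)} = 0$
$x = 0$ ($x = - 157 \left(30 - -14\right) 0 = - 157 \left(30 + 14\right) 0 = \left(-157\right) 44 \cdot 0 = \left(-6908\right) 0 = 0$)
$\left(333 + L\right) \left(-644\right) + x = \left(333 + 96\right) \left(-644\right) + 0 = 429 \left(-644\right) + 0 = -276276 + 0 = -276276$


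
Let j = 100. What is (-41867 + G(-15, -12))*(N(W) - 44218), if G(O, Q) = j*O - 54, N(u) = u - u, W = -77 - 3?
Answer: 1919989778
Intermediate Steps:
W = -80
N(u) = 0
G(O, Q) = -54 + 100*O (G(O, Q) = 100*O - 54 = -54 + 100*O)
(-41867 + G(-15, -12))*(N(W) - 44218) = (-41867 + (-54 + 100*(-15)))*(0 - 44218) = (-41867 + (-54 - 1500))*(-44218) = (-41867 - 1554)*(-44218) = -43421*(-44218) = 1919989778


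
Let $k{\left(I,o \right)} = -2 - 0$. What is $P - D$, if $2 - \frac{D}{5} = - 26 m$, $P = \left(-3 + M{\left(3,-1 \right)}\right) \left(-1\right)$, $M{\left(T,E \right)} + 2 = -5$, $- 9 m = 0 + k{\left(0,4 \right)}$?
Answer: $- \frac{260}{9} \approx -28.889$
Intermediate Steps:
$k{\left(I,o \right)} = -2$ ($k{\left(I,o \right)} = -2 + 0 = -2$)
$m = \frac{2}{9}$ ($m = - \frac{0 - 2}{9} = \left(- \frac{1}{9}\right) \left(-2\right) = \frac{2}{9} \approx 0.22222$)
$M{\left(T,E \right)} = -7$ ($M{\left(T,E \right)} = -2 - 5 = -7$)
$P = 10$ ($P = \left(-3 - 7\right) \left(-1\right) = \left(-10\right) \left(-1\right) = 10$)
$D = \frac{350}{9}$ ($D = 10 - 5 \left(\left(-26\right) \frac{2}{9}\right) = 10 - - \frac{260}{9} = 10 + \frac{260}{9} = \frac{350}{9} \approx 38.889$)
$P - D = 10 - \frac{350}{9} = - \frac{260}{9}$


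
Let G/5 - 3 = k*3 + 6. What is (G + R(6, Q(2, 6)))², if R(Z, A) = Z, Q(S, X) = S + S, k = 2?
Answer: 6561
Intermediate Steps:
Q(S, X) = 2*S
G = 75 (G = 15 + 5*(2*3 + 6) = 15 + 5*(6 + 6) = 15 + 5*12 = 15 + 60 = 75)
(G + R(6, Q(2, 6)))² = (75 + 6)² = 81² = 6561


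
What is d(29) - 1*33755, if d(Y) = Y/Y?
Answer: -33754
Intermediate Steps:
d(Y) = 1
d(29) - 1*33755 = 1 - 1*33755 = 1 - 33755 = -33754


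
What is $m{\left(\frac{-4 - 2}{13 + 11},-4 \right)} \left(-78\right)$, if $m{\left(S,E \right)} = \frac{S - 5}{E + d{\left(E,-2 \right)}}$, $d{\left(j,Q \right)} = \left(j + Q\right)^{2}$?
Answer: $\frac{819}{64} \approx 12.797$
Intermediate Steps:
$d{\left(j,Q \right)} = \left(Q + j\right)^{2}$
$m{\left(S,E \right)} = \frac{-5 + S}{E + \left(-2 + E\right)^{2}}$ ($m{\left(S,E \right)} = \frac{S - 5}{E + \left(-2 + E\right)^{2}} = \frac{-5 + S}{E + \left(-2 + E\right)^{2}}$)
$m{\left(\frac{-4 - 2}{13 + 11},-4 \right)} \left(-78\right) = \frac{-5 + \frac{-4 - 2}{13 + 11}}{-4 + \left(-2 - 4\right)^{2}} \left(-78\right) = \frac{-5 - \frac{6}{24}}{-4 + \left(-6\right)^{2}} \left(-78\right) = \frac{-5 - \frac{1}{4}}{-4 + 36} \left(-78\right) = \frac{-5 - \frac{1}{4}}{32} \left(-78\right) = \frac{1}{32} \left(- \frac{21}{4}\right) \left(-78\right) = \left(- \frac{21}{128}\right) \left(-78\right) = \frac{819}{64}$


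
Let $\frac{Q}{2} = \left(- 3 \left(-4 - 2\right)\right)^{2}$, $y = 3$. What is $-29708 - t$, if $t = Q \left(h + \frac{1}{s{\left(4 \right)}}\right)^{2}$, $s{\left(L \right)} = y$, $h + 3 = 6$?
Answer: $-36908$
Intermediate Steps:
$h = 3$ ($h = -3 + 6 = 3$)
$s{\left(L \right)} = 3$
$Q = 648$ ($Q = 2 \left(- 3 \left(-4 - 2\right)\right)^{2} = 2 \left(\left(-3\right) \left(-6\right)\right)^{2} = 2 \cdot 18^{2} = 2 \cdot 324 = 648$)
$t = 7200$ ($t = 648 \left(3 + \frac{1}{3}\right)^{2} = 648 \left(\frac{10}{3}\right)^{2} = 648 \cdot \frac{100}{9} = 7200$)
$-29708 - t = -29708 - 7200 = -36908$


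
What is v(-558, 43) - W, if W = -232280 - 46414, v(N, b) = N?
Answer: 278136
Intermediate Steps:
W = -278694
v(-558, 43) - W = -558 - 1*(-278694) = -558 + 278694 = 278136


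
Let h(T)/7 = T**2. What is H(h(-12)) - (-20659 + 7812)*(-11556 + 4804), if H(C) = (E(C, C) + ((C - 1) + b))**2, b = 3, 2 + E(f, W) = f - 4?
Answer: -82694800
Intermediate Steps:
E(f, W) = -6 + f (E(f, W) = -2 + (f - 4) = -2 + (-4 + f) = -6 + f)
h(T) = 7*T**2
H(C) = (-4 + 2*C)**2 (H(C) = ((-6 + C) + ((C - 1) + 3))**2 = ((-6 + C) + ((-1 + C) + 3))**2 = ((-6 + C) + (2 + C))**2 = (-4 + 2*C)**2)
H(h(-12)) - (-20659 + 7812)*(-11556 + 4804) = 4*(-2 + 7*(-12)**2)**2 - (-20659 + 7812)*(-11556 + 4804) = 4*(-2 + 7*144)**2 - (-12847)*(-6752) = 4*(-2 + 1008)**2 - 1*86742944 = 4*1006**2 - 86742944 = 4*1012036 - 86742944 = 4048144 - 86742944 = -82694800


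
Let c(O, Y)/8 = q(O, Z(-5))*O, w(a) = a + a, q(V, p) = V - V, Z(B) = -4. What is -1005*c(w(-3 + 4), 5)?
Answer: 0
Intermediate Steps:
q(V, p) = 0
w(a) = 2*a
c(O, Y) = 0 (c(O, Y) = 8*(0*O) = 8*0 = 0)
-1005*c(w(-3 + 4), 5) = -1005*0 = 0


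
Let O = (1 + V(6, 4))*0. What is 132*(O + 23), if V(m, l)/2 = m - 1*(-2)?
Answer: 3036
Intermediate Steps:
V(m, l) = 4 + 2*m (V(m, l) = 2*(m - 1*(-2)) = 2*(m + 2) = 2*(2 + m) = 4 + 2*m)
O = 0 (O = (1 + (4 + 2*6))*0 = (1 + (4 + 12))*0 = (1 + 16)*0 = 17*0 = 0)
132*(O + 23) = 132*(0 + 23) = 132*23 = 3036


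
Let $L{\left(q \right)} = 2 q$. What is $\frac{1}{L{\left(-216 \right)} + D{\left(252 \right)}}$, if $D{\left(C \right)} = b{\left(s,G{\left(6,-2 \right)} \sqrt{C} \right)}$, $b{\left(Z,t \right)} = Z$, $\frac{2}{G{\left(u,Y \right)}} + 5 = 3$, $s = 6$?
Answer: $- \frac{1}{426} \approx -0.0023474$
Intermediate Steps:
$G{\left(u,Y \right)} = -1$ ($G{\left(u,Y \right)} = \frac{2}{-5 + 3} = \frac{2}{-2} = 2 \left(- \frac{1}{2}\right) = -1$)
$D{\left(C \right)} = 6$
$\frac{1}{L{\left(-216 \right)} + D{\left(252 \right)}} = \frac{1}{2 \left(-216\right) + 6} = \frac{1}{-432 + 6} = \frac{1}{-426} = - \frac{1}{426}$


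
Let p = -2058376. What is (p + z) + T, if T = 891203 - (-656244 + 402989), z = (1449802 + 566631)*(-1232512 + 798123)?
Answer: -875917228355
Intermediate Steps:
z = -875916314437 (z = 2016433*(-434389) = -875916314437)
T = 1144458 (T = 891203 - 1*(-253255) = 891203 + 253255 = 1144458)
(p + z) + T = (-2058376 - 875916314437) + 1144458 = -875918372813 + 1144458 = -875917228355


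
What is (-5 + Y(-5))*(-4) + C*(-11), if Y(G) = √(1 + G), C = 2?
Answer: -2 - 8*I ≈ -2.0 - 8.0*I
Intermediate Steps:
(-5 + Y(-5))*(-4) + C*(-11) = (-5 + √(1 - 5))*(-4) + 2*(-11) = (-5 + √(-4))*(-4) - 22 = (-5 + 2*I)*(-4) - 22 = (20 - 8*I) - 22 = -2 - 8*I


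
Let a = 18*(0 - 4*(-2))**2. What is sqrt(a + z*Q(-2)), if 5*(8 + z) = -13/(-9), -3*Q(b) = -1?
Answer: sqrt(2327595)/45 ≈ 33.903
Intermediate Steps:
Q(b) = 1/3 (Q(b) = -1/3*(-1) = 1/3)
z = -347/45 (z = -8 + (-13/(-9))/5 = -8 + (-13*(-1/9))/5 = -8 + (1/5)*(13/9) = -8 + 13/45 = -347/45 ≈ -7.7111)
a = 1152 (a = 18*(0 + 8)**2 = 18*8**2 = 18*64 = 1152)
sqrt(a + z*Q(-2)) = sqrt(1152 - 347/45*1/3) = sqrt(1152 - 347/135) = sqrt(155173/135) = sqrt(2327595)/45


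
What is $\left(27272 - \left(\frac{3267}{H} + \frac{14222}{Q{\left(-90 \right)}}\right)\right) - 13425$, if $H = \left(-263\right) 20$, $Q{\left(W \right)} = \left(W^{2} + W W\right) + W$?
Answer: $\frac{23467064357}{1694772} \approx 13847.0$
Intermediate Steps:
$Q{\left(W \right)} = W + 2 W^{2}$ ($Q{\left(W \right)} = \left(W^{2} + W^{2}\right) + W = 2 W^{2} + W = W + 2 W^{2}$)
$H = -5260$
$\left(27272 - \left(\frac{3267}{H} + \frac{14222}{Q{\left(-90 \right)}}\right)\right) - 13425 = \left(27272 - \left(- \frac{3267}{5260} + 14222 \left(- \frac{1}{90 \left(1 + 2 \left(-90\right)\right)}\right)\right)\right) - 13425 = \left(27272 - \left(- \frac{3267}{5260} + \frac{14222}{\left(-90\right) \left(1 - 180\right)}\right)\right) - 13425 = \left(27272 + \left(\frac{3267}{5260} - \frac{14222}{\left(-90\right) \left(-179\right)}\right)\right) - 13425 = \left(27272 + \left(\frac{3267}{5260} - \frac{14222}{16110}\right)\right) - 13425 = \left(27272 + \left(\frac{3267}{5260} - \frac{7111}{8055}\right)\right) - 13425 = \left(27272 - \frac{443527}{1694772}\right) - 13425 = \frac{46219378457}{1694772} - 13425 = \frac{23467064357}{1694772}$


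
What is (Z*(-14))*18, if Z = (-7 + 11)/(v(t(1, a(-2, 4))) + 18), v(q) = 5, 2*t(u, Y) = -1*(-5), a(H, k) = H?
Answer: -1008/23 ≈ -43.826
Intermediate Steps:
t(u, Y) = 5/2 (t(u, Y) = (-1*(-5))/2 = (½)*5 = 5/2)
Z = 4/23 (Z = (-7 + 11)/(5 + 18) = 4/23 ≈ 0.17391)
(Z*(-14))*18 = ((4/23)*(-14))*18 = -56/23*18 = -1008/23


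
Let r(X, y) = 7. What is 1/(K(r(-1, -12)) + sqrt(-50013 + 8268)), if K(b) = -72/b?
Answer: -168/683563 - 539*I*sqrt(345)/2050689 ≈ -0.00024577 - 0.004882*I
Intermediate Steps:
1/(K(r(-1, -12)) + sqrt(-50013 + 8268)) = 1/(-72/7 + sqrt(-50013 + 8268)) = 1/(-72*1/7 + sqrt(-41745)) = 1/(-72/7 + 11*I*sqrt(345))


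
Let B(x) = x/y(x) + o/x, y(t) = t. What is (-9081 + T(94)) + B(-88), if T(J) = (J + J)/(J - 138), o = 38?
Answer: -399727/44 ≈ -9084.7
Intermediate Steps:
T(J) = 2*J/(-138 + J) (T(J) = (2*J)/(-138 + J) = 2*J/(-138 + J))
B(x) = 1 + 38/x (B(x) = x/x + 38/x = 1 + 38/x)
(-9081 + T(94)) + B(-88) = (-9081 + 2*94/(-138 + 94)) + (38 - 88)/(-88) = (-9081 + 2*94/(-44)) - 1/88*(-50) = (-9081 + 2*94*(-1/44)) + 25/44 = (-9081 - 47/11) + 25/44 = -99938/11 + 25/44 = -399727/44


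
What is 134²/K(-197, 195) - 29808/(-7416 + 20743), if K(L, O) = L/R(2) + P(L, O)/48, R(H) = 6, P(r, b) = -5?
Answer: -3844502608/7023329 ≈ -547.39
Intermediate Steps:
K(L, O) = -5/48 + L/6 (K(L, O) = L/6 - 5/48 = -5/48 + L/6)
134²/K(-197, 195) - 29808/(-7416 + 20743) = 134²/(-5/48 + (⅙)*(-197)) - 29808/(-7416 + 20743) = 17956/(-5/48 - 197/6) - 29808/13327 = 17956/(-527/16) - 29808*1/13327 = 17956*(-16/527) - 29808/13327 = -287296/527 - 29808/13327 = -3844502608/7023329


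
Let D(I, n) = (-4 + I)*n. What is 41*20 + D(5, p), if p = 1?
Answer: 821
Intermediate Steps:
D(I, n) = n*(-4 + I)
41*20 + D(5, p) = 41*20 + 1*(-4 + 5) = 820 + 1*1 = 820 + 1 = 821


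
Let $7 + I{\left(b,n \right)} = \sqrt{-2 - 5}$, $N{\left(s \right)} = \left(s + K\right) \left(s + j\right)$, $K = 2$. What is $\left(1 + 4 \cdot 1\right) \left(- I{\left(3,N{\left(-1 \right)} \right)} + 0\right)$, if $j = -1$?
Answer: $35 - 5 i \sqrt{7} \approx 35.0 - 13.229 i$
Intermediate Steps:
$N{\left(s \right)} = \left(-1 + s\right) \left(2 + s\right)$ ($N{\left(s \right)} = \left(s + 2\right) \left(s - 1\right) = \left(2 + s\right) \left(-1 + s\right) = \left(-1 + s\right) \left(2 + s\right)$)
$I{\left(b,n \right)} = -7 + i \sqrt{7}$ ($I{\left(b,n \right)} = -7 + \sqrt{-2 - 5} = -7 + \sqrt{-7} = -7 + i \sqrt{7}$)
$\left(1 + 4 \cdot 1\right) \left(- I{\left(3,N{\left(-1 \right)} \right)} + 0\right) = \left(1 + 4 \cdot 1\right) \left(- (-7 + i \sqrt{7}) + 0\right) = \left(1 + 4\right) \left(\left(7 - i \sqrt{7}\right) + 0\right) = 5 \left(7 - i \sqrt{7}\right) = 35 - 5 i \sqrt{7}$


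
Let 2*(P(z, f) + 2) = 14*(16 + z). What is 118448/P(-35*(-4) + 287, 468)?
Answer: 118448/3099 ≈ 38.221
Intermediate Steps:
P(z, f) = 110 + 7*z (P(z, f) = -2 + (14*(16 + z))/2 = -2 + (224 + 14*z)/2 = -2 + (112 + 7*z) = 110 + 7*z)
118448/P(-35*(-4) + 287, 468) = 118448/(110 + 7*(-35*(-4) + 287)) = 118448/(110 + 7*(140 + 287)) = 118448/(110 + 7*427) = 118448/(110 + 2989) = 118448/3099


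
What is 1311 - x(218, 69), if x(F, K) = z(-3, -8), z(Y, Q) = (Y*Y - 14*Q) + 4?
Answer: 1186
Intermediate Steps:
z(Y, Q) = 4 + Y**2 - 14*Q (z(Y, Q) = (Y**2 - 14*Q) + 4 = 4 + Y**2 - 14*Q)
x(F, K) = 125 (x(F, K) = 4 + (-3)**2 - 14*(-8) = 4 + 9 + 112 = 125)
1311 - x(218, 69) = 1311 - 1*125 = 1311 - 125 = 1186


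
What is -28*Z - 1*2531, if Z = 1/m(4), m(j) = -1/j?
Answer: -2419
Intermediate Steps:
Z = -4 (Z = 1/(-1/4) = 1/(-1*¼) = 1/(-¼) = -4)
-28*Z - 1*2531 = -28*(-4) - 1*2531 = 112 - 2531 = -2419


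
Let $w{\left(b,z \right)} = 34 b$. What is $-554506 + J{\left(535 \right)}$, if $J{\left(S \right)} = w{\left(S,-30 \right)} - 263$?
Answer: $-536579$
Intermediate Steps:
$J{\left(S \right)} = -263 + 34 S$ ($J{\left(S \right)} = 34 S - 263 = -263 + 34 S$)
$-554506 + J{\left(535 \right)} = -554506 + \left(-263 + 34 \cdot 535\right) = -554506 + \left(-263 + 18190\right) = -554506 + 17927 = -536579$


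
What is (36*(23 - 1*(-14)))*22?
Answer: 29304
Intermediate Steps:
(36*(23 - 1*(-14)))*22 = (36*(23 + 14))*22 = (36*37)*22 = 1332*22 = 29304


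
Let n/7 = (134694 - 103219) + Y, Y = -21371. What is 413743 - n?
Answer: 343015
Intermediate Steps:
n = 70728 (n = 7*((134694 - 103219) - 21371) = 7*(31475 - 21371) = 7*10104 = 70728)
413743 - n = 413743 - 1*70728 = 413743 - 70728 = 343015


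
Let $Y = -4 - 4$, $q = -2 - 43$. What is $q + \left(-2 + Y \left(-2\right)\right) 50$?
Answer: $655$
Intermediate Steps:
$q = -45$
$Y = -8$ ($Y = -4 - 4 = -8$)
$q + \left(-2 + Y \left(-2\right)\right) 50 = -45 + \left(-2 - -16\right) 50 = -45 + \left(-2 + 16\right) 50 = -45 + 14 \cdot 50 = -45 + 700 = 655$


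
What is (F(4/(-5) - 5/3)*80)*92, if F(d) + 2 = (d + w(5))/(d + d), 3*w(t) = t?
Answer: -500480/37 ≈ -13526.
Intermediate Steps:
w(t) = t/3
F(d) = -2 + (5/3 + d)/(2*d) (F(d) = -2 + (d + (1/3)*5)/(d + d) = -2 + (d + 5/3)/((2*d)) = -2 + (5/3 + d)*(1/(2*d)) = -2 + (5/3 + d)/(2*d))
(F(4/(-5) - 5/3)*80)*92 = (((5 - 9*(4/(-5) - 5/3))/(6*(4/(-5) - 5/3)))*80)*92 = (((5 - 9*(4*(-1/5) - 5*1/3))/(6*(4*(-1/5) - 5*1/3)))*80)*92 = (((5 - 9*(-4/5 - 5/3))/(6*(-4/5 - 5/3)))*80)*92 = (((5 - 9*(-37/15))/(6*(-37/15)))*80)*92 = (((1/6)*(-15/37)*(5 + 111/5))*80)*92 = (((1/6)*(-15/37)*(136/5))*80)*92 = -68/37*80*92 = -5440/37*92 = -500480/37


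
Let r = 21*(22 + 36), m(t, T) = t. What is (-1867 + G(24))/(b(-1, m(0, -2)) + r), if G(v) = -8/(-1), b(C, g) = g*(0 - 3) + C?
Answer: -1859/1217 ≈ -1.5275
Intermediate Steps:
r = 1218 (r = 21*58 = 1218)
b(C, g) = C - 3*g (b(C, g) = g*(-3) + C = -3*g + C = C - 3*g)
G(v) = 8 (G(v) = -8*(-1) = 8)
(-1867 + G(24))/(b(-1, m(0, -2)) + r) = (-1867 + 8)/((-1 - 3*0) + 1218) = -1859/((-1 + 0) + 1218) = -1859/(-1 + 1218) = -1859/1217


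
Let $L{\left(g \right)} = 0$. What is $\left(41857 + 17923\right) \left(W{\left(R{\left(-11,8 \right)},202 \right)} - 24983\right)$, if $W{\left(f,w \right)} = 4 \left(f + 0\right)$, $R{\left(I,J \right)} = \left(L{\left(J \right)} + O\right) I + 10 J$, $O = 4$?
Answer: $-1484875420$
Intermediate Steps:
$R{\left(I,J \right)} = 4 I + 10 J$ ($R{\left(I,J \right)} = \left(0 + 4\right) I + 10 J = 4 I + 10 J$)
$W{\left(f,w \right)} = 4 f$
$\left(41857 + 17923\right) \left(W{\left(R{\left(-11,8 \right)},202 \right)} - 24983\right) = \left(41857 + 17923\right) \left(4 \left(4 \left(-11\right) + 10 \cdot 8\right) - 24983\right) = 59780 \left(4 \left(-44 + 80\right) - 24983\right) = 59780 \left(4 \cdot 36 - 24983\right) = 59780 \left(144 - 24983\right) = 59780 \left(-24839\right) = -1484875420$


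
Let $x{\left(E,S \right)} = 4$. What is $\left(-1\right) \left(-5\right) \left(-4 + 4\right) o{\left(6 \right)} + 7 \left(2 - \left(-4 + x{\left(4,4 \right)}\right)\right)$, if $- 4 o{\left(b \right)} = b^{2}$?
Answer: $14$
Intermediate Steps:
$o{\left(b \right)} = - \frac{b^{2}}{4}$
$\left(-1\right) \left(-5\right) \left(-4 + 4\right) o{\left(6 \right)} + 7 \left(2 - \left(-4 + x{\left(4,4 \right)}\right)\right) = \left(-1\right) \left(-5\right) \left(-4 + 4\right) \left(- \frac{6^{2}}{4}\right) + 7 \left(2 - \left(-4 + 4\right)\right) = 5 \cdot 0 \left(\left(- \frac{1}{4}\right) 36\right) + 7 \left(2 - 0\right) = 0 \left(-9\right) + 7 \left(2 + 0\right) = 0 + 7 \cdot 2 = 0 + 14 = 14$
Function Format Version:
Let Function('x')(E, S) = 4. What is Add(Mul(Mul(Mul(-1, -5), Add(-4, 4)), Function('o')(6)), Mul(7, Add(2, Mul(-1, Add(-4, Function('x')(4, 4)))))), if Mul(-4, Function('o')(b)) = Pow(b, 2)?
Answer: 14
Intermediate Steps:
Function('o')(b) = Mul(Rational(-1, 4), Pow(b, 2))
Add(Mul(Mul(Mul(-1, -5), Add(-4, 4)), Function('o')(6)), Mul(7, Add(2, Mul(-1, Add(-4, Function('x')(4, 4)))))) = Add(Mul(Mul(Mul(-1, -5), Add(-4, 4)), Mul(Rational(-1, 4), Pow(6, 2))), Mul(7, Add(2, Mul(-1, Add(-4, 4))))) = Add(Mul(Mul(5, 0), Mul(Rational(-1, 4), 36)), Mul(7, Add(2, Mul(-1, 0)))) = Add(Mul(0, -9), Mul(7, Add(2, 0))) = Add(0, Mul(7, 2)) = Add(0, 14) = 14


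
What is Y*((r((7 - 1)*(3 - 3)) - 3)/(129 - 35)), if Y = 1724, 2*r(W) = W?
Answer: -2586/47 ≈ -55.021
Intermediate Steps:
r(W) = W/2
Y*((r((7 - 1)*(3 - 3)) - 3)/(129 - 35)) = 1724*((((7 - 1)*(3 - 3))/2 - 3)/(129 - 35)) = 1724*(((6*0)/2 - 3)/94) = 1724*(((½)*0 - 3)*(1/94)) = 1724*((0 - 3)*(1/94)) = 1724*(-3*1/94) = 1724*(-3/94) = -2586/47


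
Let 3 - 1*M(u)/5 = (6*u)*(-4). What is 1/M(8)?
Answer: 1/975 ≈ 0.0010256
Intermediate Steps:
M(u) = 15 + 120*u (M(u) = 15 - 5*6*u*(-4) = 15 - (-120)*u = 15 + 120*u)
1/M(8) = 1/(15 + 120*8) = 1/(15 + 960) = 1/975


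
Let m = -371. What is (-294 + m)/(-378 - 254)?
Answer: 665/632 ≈ 1.0522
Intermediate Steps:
(-294 + m)/(-378 - 254) = (-294 - 371)/(-378 - 254) = -665/(-632) = -665*(-1/632) = 665/632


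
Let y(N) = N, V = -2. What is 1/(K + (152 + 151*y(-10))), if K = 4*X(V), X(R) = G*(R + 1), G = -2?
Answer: -1/1350 ≈ -0.00074074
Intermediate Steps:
X(R) = -2 - 2*R (X(R) = -2*(R + 1) = -2*(1 + R) = -2 - 2*R)
K = 8 (K = 4*(-2 - 2*(-2)) = 4*(-2 + 4) = 4*2 = 8)
1/(K + (152 + 151*y(-10))) = 1/(8 + (152 + 151*(-10))) = 1/(8 + (152 - 1510)) = 1/(8 - 1358) = 1/(-1350) = -1/1350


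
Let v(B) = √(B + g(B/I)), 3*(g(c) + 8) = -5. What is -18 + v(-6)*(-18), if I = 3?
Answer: -18 - 6*I*√141 ≈ -18.0 - 71.246*I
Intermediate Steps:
g(c) = -29/3 (g(c) = -8 + (⅓)*(-5) = -8 - 5/3 = -29/3)
v(B) = √(-29/3 + B) (v(B) = √(B - 29/3) = √(-29/3 + B))
-18 + v(-6)*(-18) = -18 + (√(-87 + 9*(-6))/3)*(-18) = -18 + (√(-87 - 54)/3)*(-18) = -18 + (√(-141)/3)*(-18) = -18 + ((I*√141)/3)*(-18) = -18 + (I*√141/3)*(-18) = -18 - 6*I*√141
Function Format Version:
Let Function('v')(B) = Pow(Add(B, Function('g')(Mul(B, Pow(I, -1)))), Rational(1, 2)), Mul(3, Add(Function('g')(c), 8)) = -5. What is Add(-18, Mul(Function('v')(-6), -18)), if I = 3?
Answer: Add(-18, Mul(-6, I, Pow(141, Rational(1, 2)))) ≈ Add(-18.000, Mul(-71.246, I))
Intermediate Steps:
Function('g')(c) = Rational(-29, 3) (Function('g')(c) = Add(-8, Mul(Rational(1, 3), -5)) = Add(-8, Rational(-5, 3)) = Rational(-29, 3))
Function('v')(B) = Pow(Add(Rational(-29, 3), B), Rational(1, 2)) (Function('v')(B) = Pow(Add(B, Rational(-29, 3)), Rational(1, 2)) = Pow(Add(Rational(-29, 3), B), Rational(1, 2)))
Add(-18, Mul(Function('v')(-6), -18)) = Add(-18, Mul(Mul(Rational(1, 3), Pow(Add(-87, Mul(9, -6)), Rational(1, 2))), -18)) = Add(-18, Mul(Mul(Rational(1, 3), Pow(Add(-87, -54), Rational(1, 2))), -18)) = Add(-18, Mul(Mul(Rational(1, 3), Pow(-141, Rational(1, 2))), -18)) = Add(-18, Mul(Mul(Rational(1, 3), Mul(I, Pow(141, Rational(1, 2)))), -18)) = Add(-18, Mul(Mul(Rational(1, 3), I, Pow(141, Rational(1, 2))), -18)) = Add(-18, Mul(-6, I, Pow(141, Rational(1, 2))))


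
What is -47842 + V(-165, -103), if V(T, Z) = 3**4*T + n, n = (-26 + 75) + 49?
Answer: -61109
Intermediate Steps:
n = 98 (n = 49 + 49 = 98)
V(T, Z) = 98 + 81*T (V(T, Z) = 3**4*T + 98 = 81*T + 98 = 98 + 81*T)
-47842 + V(-165, -103) = -47842 + (98 + 81*(-165)) = -47842 + (98 - 13365) = -47842 - 13267 = -61109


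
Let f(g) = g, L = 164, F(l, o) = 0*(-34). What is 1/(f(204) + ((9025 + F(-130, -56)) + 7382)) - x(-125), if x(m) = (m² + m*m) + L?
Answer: -521817953/16611 ≈ -31414.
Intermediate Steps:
F(l, o) = 0
x(m) = 164 + 2*m² (x(m) = (m² + m*m) + 164 = (m² + m²) + 164 = 2*m² + 164 = 164 + 2*m²)
1/(f(204) + ((9025 + F(-130, -56)) + 7382)) - x(-125) = 1/(204 + ((9025 + 0) + 7382)) - (164 + 2*(-125)²) = 1/(204 + (9025 + 7382)) - (164 + 2*15625) = 1/(204 + 16407) - (164 + 31250) = 1/16611 - 1*31414 = 1/16611 - 31414 = -521817953/16611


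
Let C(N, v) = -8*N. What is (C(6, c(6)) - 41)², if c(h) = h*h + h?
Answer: 7921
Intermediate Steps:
c(h) = h + h² (c(h) = h² + h = h + h²)
(C(6, c(6)) - 41)² = (-8*6 - 41)² = (-48 - 41)² = (-89)² = 7921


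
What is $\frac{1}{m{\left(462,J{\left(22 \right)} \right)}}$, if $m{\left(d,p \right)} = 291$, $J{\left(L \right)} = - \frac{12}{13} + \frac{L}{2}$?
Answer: $\frac{1}{291} \approx 0.0034364$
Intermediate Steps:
$J{\left(L \right)} = - \frac{12}{13} + \frac{L}{2}$ ($J{\left(L \right)} = \left(-12\right) \frac{1}{13} + L \frac{1}{2} = - \frac{12}{13} + \frac{L}{2}$)
$\frac{1}{m{\left(462,J{\left(22 \right)} \right)}} = \frac{1}{291}$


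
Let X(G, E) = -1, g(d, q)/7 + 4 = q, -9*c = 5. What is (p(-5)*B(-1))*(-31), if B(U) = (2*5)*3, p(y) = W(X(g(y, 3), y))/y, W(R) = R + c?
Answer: -868/3 ≈ -289.33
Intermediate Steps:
c = -5/9 (c = -⅑*5 = -5/9 ≈ -0.55556)
g(d, q) = -28 + 7*q
W(R) = -5/9 + R (W(R) = R - 5/9 = -5/9 + R)
p(y) = -14/(9*y) (p(y) = (-5/9 - 1)/y = -14/(9*y))
B(U) = 30 (B(U) = 10*3 = 30)
(p(-5)*B(-1))*(-31) = (-14/9/(-5)*30)*(-31) = (-14/9*(-⅕)*30)*(-31) = ((14/45)*30)*(-31) = (28/3)*(-31) = -868/3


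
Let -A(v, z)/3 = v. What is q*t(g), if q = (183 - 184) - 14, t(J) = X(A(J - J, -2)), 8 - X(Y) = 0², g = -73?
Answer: -120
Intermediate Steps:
A(v, z) = -3*v
X(Y) = 8 (X(Y) = 8 - 1*0² = 8 - 1*0 = 8 + 0 = 8)
t(J) = 8
q = -15 (q = -1 - 14 = -15)
q*t(g) = -15*8 = -120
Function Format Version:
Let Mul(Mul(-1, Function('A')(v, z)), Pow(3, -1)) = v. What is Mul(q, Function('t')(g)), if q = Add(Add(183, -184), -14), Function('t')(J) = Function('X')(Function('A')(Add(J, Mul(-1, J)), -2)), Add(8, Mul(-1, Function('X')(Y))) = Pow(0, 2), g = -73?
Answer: -120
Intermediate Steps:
Function('A')(v, z) = Mul(-3, v)
Function('X')(Y) = 8 (Function('X')(Y) = Add(8, Mul(-1, Pow(0, 2))) = Add(8, Mul(-1, 0)) = Add(8, 0) = 8)
Function('t')(J) = 8
q = -15 (q = Add(-1, -14) = -15)
Mul(q, Function('t')(g)) = Mul(-15, 8) = -120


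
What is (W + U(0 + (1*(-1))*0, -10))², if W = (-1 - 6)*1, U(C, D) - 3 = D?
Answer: 196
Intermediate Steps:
U(C, D) = 3 + D
W = -7 (W = -7*1 = -7)
(W + U(0 + (1*(-1))*0, -10))² = (-7 + (3 - 10))² = (-7 - 7)² = (-14)² = 196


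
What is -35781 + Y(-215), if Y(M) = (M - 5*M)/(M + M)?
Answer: -35783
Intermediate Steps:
Y(M) = -2 (Y(M) = (-4*M)/((2*M)) = (-4*M)*(1/(2*M)) = -2)
-35781 + Y(-215) = -35781 - 2 = -35783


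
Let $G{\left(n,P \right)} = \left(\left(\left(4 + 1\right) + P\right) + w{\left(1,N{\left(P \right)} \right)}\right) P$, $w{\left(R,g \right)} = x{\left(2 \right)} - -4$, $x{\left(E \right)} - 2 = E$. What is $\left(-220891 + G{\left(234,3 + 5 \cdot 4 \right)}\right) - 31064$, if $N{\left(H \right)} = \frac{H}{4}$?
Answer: $-251127$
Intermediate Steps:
$x{\left(E \right)} = 2 + E$
$N{\left(H \right)} = \frac{H}{4}$ ($N{\left(H \right)} = H \frac{1}{4} = \frac{H}{4}$)
$w{\left(R,g \right)} = 8$ ($w{\left(R,g \right)} = \left(2 + 2\right) - -4 = 4 + 4 = 8$)
$G{\left(n,P \right)} = P \left(13 + P\right)$ ($G{\left(n,P \right)} = \left(\left(\left(4 + 1\right) + P\right) + 8\right) P = \left(\left(5 + P\right) + 8\right) P = \left(13 + P\right) P = P \left(13 + P\right)$)
$\left(-220891 + G{\left(234,3 + 5 \cdot 4 \right)}\right) - 31064 = \left(-220891 + \left(3 + 5 \cdot 4\right) \left(13 + \left(3 + 5 \cdot 4\right)\right)\right) - 31064 = \left(-220891 + \left(3 + 20\right) \left(13 + \left(3 + 20\right)\right)\right) - 31064 = \left(-220891 + 23 \left(13 + 23\right)\right) - 31064 = \left(-220891 + 23 \cdot 36\right) - 31064 = \left(-220891 + 828\right) - 31064 = -220063 - 31064 = -251127$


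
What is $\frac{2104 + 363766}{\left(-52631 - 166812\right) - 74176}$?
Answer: $- \frac{365870}{293619} \approx -1.2461$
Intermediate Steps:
$\frac{2104 + 363766}{\left(-52631 - 166812\right) - 74176} = \frac{365870}{-219443 - 74176} = \frac{365870}{-293619} = 365870 \left(- \frac{1}{293619}\right) = - \frac{365870}{293619}$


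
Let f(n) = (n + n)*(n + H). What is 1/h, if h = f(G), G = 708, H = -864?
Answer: -1/220896 ≈ -4.5270e-6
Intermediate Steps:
f(n) = 2*n*(-864 + n) (f(n) = (n + n)*(n - 864) = (2*n)*(-864 + n) = 2*n*(-864 + n))
h = -220896 (h = 2*708*(-864 + 708) = 2*708*(-156) = -220896)
1/h = 1/(-220896) = -1/220896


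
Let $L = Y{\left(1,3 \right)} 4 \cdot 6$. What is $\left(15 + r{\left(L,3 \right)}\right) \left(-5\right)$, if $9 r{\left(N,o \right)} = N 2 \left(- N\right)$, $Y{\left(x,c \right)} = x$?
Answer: $565$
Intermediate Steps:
$L = 24$ ($L = 1 \cdot 4 \cdot 6 = 4 \cdot 6 = 24$)
$r{\left(N,o \right)} = - \frac{2 N^{2}}{9}$ ($r{\left(N,o \right)} = \frac{N 2 \left(- N\right)}{9} = \frac{2 N \left(- N\right)}{9} = \frac{\left(-2\right) N^{2}}{9} = - \frac{2 N^{2}}{9}$)
$\left(15 + r{\left(L,3 \right)}\right) \left(-5\right) = \left(15 - \frac{2 \cdot 24^{2}}{9}\right) \left(-5\right) = \left(15 - 128\right) \left(-5\right) = \left(-113\right) \left(-5\right) = 565$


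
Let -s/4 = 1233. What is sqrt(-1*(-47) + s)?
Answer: I*sqrt(4885) ≈ 69.893*I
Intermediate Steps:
s = -4932 (s = -4*1233 = -4932)
sqrt(-1*(-47) + s) = sqrt(-1*(-47) - 4932) = sqrt(47 - 4932) = sqrt(-4885) = I*sqrt(4885)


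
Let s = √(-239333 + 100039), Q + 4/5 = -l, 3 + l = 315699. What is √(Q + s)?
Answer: √(-7892420 + 25*I*√139294)/5 ≈ 0.33212 + 561.87*I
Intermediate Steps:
l = 315696 (l = -3 + 315699 = 315696)
Q = -1578484/5 (Q = -⅘ - 1*315696 = -⅘ - 315696 = -1578484/5 ≈ -3.1570e+5)
s = I*√139294 (s = √(-139294) = I*√139294 ≈ 373.22*I)
√(Q + s) = √(-1578484/5 + I*√139294)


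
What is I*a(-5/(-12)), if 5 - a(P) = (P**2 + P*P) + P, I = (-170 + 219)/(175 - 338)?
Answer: -14945/11736 ≈ -1.2734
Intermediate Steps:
I = -49/163 (I = 49/(-163) = 49*(-1/163) = -49/163 ≈ -0.30061)
a(P) = 5 - P - 2*P**2 (a(P) = 5 - ((P**2 + P*P) + P) = 5 - ((P**2 + P**2) + P) = 5 - (2*P**2 + P) = 5 - (P + 2*P**2) = 5 + (-P - 2*P**2) = 5 - P - 2*P**2)
I*a(-5/(-12)) = -49*(5 - (-5)/(-12) - 2*(-5/(-12))**2)/163 = -49*(5 - (-5)*(-1)/12 - 2*(-5*(-1/12))**2)/163 = -49*(5 - 1*5/12 - 2*(5/12)**2)/163 = -49*(5 - 5/12 - 2*25/144)/163 = -49*(5 - 5/12 - 25/72)/163 = -49/163*305/72 = -14945/11736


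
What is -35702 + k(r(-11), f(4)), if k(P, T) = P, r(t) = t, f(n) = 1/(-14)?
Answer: -35713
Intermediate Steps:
f(n) = -1/14
-35702 + k(r(-11), f(4)) = -35702 - 11 = -35713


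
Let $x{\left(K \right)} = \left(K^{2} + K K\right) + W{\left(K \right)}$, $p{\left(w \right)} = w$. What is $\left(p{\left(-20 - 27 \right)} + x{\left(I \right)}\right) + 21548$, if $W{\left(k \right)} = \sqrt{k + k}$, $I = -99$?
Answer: $41103 + 3 i \sqrt{22} \approx 41103.0 + 14.071 i$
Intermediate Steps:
$W{\left(k \right)} = \sqrt{2} \sqrt{k}$ ($W{\left(k \right)} = \sqrt{2 k} = \sqrt{2} \sqrt{k}$)
$x{\left(K \right)} = 2 K^{2} + \sqrt{2} \sqrt{K}$ ($x{\left(K \right)} = \left(K^{2} + K K\right) + \sqrt{2} \sqrt{K} = \left(K^{2} + K^{2}\right) + \sqrt{2} \sqrt{K} = 2 K^{2} + \sqrt{2} \sqrt{K}$)
$\left(p{\left(-20 - 27 \right)} + x{\left(I \right)}\right) + 21548 = \left(\left(-20 - 27\right) + \left(2 \left(-99\right)^{2} + \sqrt{2} \sqrt{-99}\right)\right) + 21548 = \left(-47 + \left(2 \cdot 9801 + \sqrt{2} \cdot 3 i \sqrt{11}\right)\right) + 21548 = \left(-47 + \left(19602 + 3 i \sqrt{22}\right)\right) + 21548 = \left(19555 + 3 i \sqrt{22}\right) + 21548 = 41103 + 3 i \sqrt{22}$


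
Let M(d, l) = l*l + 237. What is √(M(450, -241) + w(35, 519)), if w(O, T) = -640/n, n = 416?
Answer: √9855482/13 ≈ 241.49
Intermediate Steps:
M(d, l) = 237 + l² (M(d, l) = l² + 237 = 237 + l²)
w(O, T) = -20/13 (w(O, T) = -640/416 = -640*1/416 = -20/13)
√(M(450, -241) + w(35, 519)) = √((237 + (-241)²) - 20/13) = √((237 + 58081) - 20/13) = √(58318 - 20/13) = √(758114/13) = √9855482/13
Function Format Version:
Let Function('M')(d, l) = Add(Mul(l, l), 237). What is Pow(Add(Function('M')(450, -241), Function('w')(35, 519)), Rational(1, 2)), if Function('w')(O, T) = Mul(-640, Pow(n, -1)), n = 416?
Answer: Mul(Rational(1, 13), Pow(9855482, Rational(1, 2))) ≈ 241.49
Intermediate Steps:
Function('M')(d, l) = Add(237, Pow(l, 2)) (Function('M')(d, l) = Add(Pow(l, 2), 237) = Add(237, Pow(l, 2)))
Function('w')(O, T) = Rational(-20, 13) (Function('w')(O, T) = Mul(-640, Pow(416, -1)) = Mul(-640, Rational(1, 416)) = Rational(-20, 13))
Pow(Add(Function('M')(450, -241), Function('w')(35, 519)), Rational(1, 2)) = Pow(Add(Add(237, Pow(-241, 2)), Rational(-20, 13)), Rational(1, 2)) = Pow(Add(Add(237, 58081), Rational(-20, 13)), Rational(1, 2)) = Pow(Add(58318, Rational(-20, 13)), Rational(1, 2)) = Pow(Rational(758114, 13), Rational(1, 2)) = Mul(Rational(1, 13), Pow(9855482, Rational(1, 2)))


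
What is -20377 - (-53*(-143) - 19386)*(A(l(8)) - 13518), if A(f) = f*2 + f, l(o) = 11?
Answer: -159237772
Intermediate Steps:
A(f) = 3*f (A(f) = 2*f + f = 3*f)
-20377 - (-53*(-143) - 19386)*(A(l(8)) - 13518) = -20377 - (-53*(-143) - 19386)*(3*11 - 13518) = -20377 - (7579 - 19386)*(33 - 13518) = -20377 - (-11807)*(-13485) = -20377 - 1*159217395 = -20377 - 159217395 = -159237772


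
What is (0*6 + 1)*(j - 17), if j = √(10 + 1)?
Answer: -17 + √11 ≈ -13.683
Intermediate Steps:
j = √11 ≈ 3.3166
(0*6 + 1)*(j - 17) = (0*6 + 1)*(√11 - 17) = (0 + 1)*(-17 + √11) = 1*(-17 + √11) = -17 + √11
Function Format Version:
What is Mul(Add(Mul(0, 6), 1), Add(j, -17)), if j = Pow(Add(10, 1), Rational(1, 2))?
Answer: Add(-17, Pow(11, Rational(1, 2))) ≈ -13.683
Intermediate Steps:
j = Pow(11, Rational(1, 2)) ≈ 3.3166
Mul(Add(Mul(0, 6), 1), Add(j, -17)) = Mul(Add(Mul(0, 6), 1), Add(Pow(11, Rational(1, 2)), -17)) = Mul(Add(0, 1), Add(-17, Pow(11, Rational(1, 2)))) = Mul(1, Add(-17, Pow(11, Rational(1, 2)))) = Add(-17, Pow(11, Rational(1, 2)))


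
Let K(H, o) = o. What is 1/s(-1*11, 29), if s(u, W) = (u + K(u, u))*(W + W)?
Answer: -1/1276 ≈ -0.00078370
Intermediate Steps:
s(u, W) = 4*W*u (s(u, W) = (u + u)*(W + W) = (2*u)*(2*W) = 4*W*u)
1/s(-1*11, 29) = 1/(4*29*(-1*11)) = 1/(4*29*(-11)) = 1/(-1276) = -1/1276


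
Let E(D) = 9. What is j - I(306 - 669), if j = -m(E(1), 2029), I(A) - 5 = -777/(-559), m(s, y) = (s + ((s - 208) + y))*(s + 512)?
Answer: -535592093/559 ≈ -9.5813e+5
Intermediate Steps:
m(s, y) = (512 + s)*(-208 + y + 2*s) (m(s, y) = (s + ((-208 + s) + y))*(512 + s) = (s + (-208 + s + y))*(512 + s) = (-208 + y + 2*s)*(512 + s) = (512 + s)*(-208 + y + 2*s))
I(A) = 3572/559 (I(A) = 5 - 777/(-559) = 5 - 777*(-1/559) = 5 + 777/559 = 3572/559)
j = -958119 (j = -(-106496 + 2*9² + 512*2029 + 816*9 + 9*2029) = -(-106496 + 2*81 + 1038848 + 7344 + 18261) = -(-106496 + 162 + 1038848 + 7344 + 18261) = -1*958119 = -958119)
j - I(306 - 669) = -958119 - 1*3572/559 = -958119 - 3572/559 = -535592093/559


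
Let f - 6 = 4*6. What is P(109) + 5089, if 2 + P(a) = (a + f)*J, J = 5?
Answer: 5782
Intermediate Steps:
f = 30 (f = 6 + 4*6 = 6 + 24 = 30)
P(a) = 148 + 5*a (P(a) = -2 + (a + 30)*5 = -2 + (30 + a)*5 = -2 + (150 + 5*a) = 148 + 5*a)
P(109) + 5089 = (148 + 5*109) + 5089 = (148 + 545) + 5089 = 693 + 5089 = 5782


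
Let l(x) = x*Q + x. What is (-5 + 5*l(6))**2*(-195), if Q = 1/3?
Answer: -238875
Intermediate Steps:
Q = 1/3 ≈ 0.33333
l(x) = 4*x/3 (l(x) = x*(1/3) + x = x/3 + x = 4*x/3)
(-5 + 5*l(6))**2*(-195) = (-5 + 5*((4/3)*6))**2*(-195) = (-5 + 5*8)**2*(-195) = (-5 + 40)**2*(-195) = 35**2*(-195) = 1225*(-195) = -238875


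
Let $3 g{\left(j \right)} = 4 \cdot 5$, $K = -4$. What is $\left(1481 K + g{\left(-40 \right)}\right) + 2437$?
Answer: $- \frac{10441}{3} \approx -3480.3$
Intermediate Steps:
$g{\left(j \right)} = \frac{20}{3}$ ($g{\left(j \right)} = \frac{4 \cdot 5}{3} = \frac{1}{3} \cdot 20 = \frac{20}{3}$)
$\left(1481 K + g{\left(-40 \right)}\right) + 2437 = \left(1481 \left(-4\right) + \frac{20}{3}\right) + 2437 = \left(-5924 + \frac{20}{3}\right) + 2437 = - \frac{17752}{3} + 2437 = - \frac{10441}{3}$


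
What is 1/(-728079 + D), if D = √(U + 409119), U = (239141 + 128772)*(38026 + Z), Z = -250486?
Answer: -242693/202755139034 - I*√78166386861/608265417102 ≈ -1.197e-6 - 4.5964e-7*I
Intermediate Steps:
U = -78166795980 (U = (239141 + 128772)*(38026 - 250486) = 367913*(-212460) = -78166795980)
D = I*√78166386861 (D = √(-78166795980 + 409119) = √(-78166386861) = I*√78166386861 ≈ 2.7958e+5*I)
1/(-728079 + D) = 1/(-728079 + I*√78166386861)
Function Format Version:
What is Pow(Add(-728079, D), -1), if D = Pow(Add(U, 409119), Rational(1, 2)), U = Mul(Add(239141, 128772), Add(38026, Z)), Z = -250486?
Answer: Add(Rational(-242693, 202755139034), Mul(Rational(-1, 608265417102), I, Pow(78166386861, Rational(1, 2)))) ≈ Add(-1.1970e-6, Mul(-4.5964e-7, I))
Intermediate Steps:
U = -78166795980 (U = Mul(Add(239141, 128772), Add(38026, -250486)) = Mul(367913, -212460) = -78166795980)
D = Mul(I, Pow(78166386861, Rational(1, 2))) (D = Pow(Add(-78166795980, 409119), Rational(1, 2)) = Pow(-78166386861, Rational(1, 2)) = Mul(I, Pow(78166386861, Rational(1, 2))) ≈ Mul(2.7958e+5, I))
Pow(Add(-728079, D), -1) = Pow(Add(-728079, Mul(I, Pow(78166386861, Rational(1, 2)))), -1)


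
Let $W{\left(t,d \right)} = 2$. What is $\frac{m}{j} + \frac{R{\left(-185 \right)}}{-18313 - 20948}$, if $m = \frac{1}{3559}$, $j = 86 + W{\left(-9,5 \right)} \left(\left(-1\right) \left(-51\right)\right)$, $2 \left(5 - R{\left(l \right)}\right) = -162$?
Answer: $- \frac{57502651}{26269221012} \approx -0.002189$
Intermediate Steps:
$R{\left(l \right)} = 86$ ($R{\left(l \right)} = 5 - -81 = 5 + 81 = 86$)
$j = 188$ ($j = 86 + 2 \left(\left(-1\right) \left(-51\right)\right) = 86 + 2 \cdot 51 = 86 + 102 = 188$)
$m = \frac{1}{3559} \approx 0.00028098$
$\frac{m}{j} + \frac{R{\left(-185 \right)}}{-18313 - 20948} = \frac{1}{3559 \cdot 188} + \frac{86}{-18313 - 20948} = \frac{1}{3559} \cdot \frac{1}{188} + \frac{86}{-18313 - 20948} = \frac{1}{669092} + \frac{86}{-39261} = \frac{1}{669092} + 86 \left(- \frac{1}{39261}\right) = \frac{1}{669092} - \frac{86}{39261} = - \frac{57502651}{26269221012}$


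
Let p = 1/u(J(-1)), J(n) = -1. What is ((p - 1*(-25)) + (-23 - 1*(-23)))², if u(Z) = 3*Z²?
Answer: 5776/9 ≈ 641.78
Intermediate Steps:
p = ⅓ (p = 1/(3*(-1)²) = 1/(3*1) = 1/3 = ⅓ ≈ 0.33333)
((p - 1*(-25)) + (-23 - 1*(-23)))² = ((⅓ - 1*(-25)) + (-23 - 1*(-23)))² = ((⅓ + 25) + (-23 + 23))² = (76/3 + 0)² = (76/3)² = 5776/9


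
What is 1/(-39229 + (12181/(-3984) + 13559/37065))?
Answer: -2343920/91955946723 ≈ -2.5490e-5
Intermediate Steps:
1/(-39229 + (12181/(-3984) + 13559/37065)) = 1/(-39229 + (12181*(-1/3984) + 13559*(1/37065))) = 1/(-39229 + (-12181/3984 + 1937/5295)) = 1/(-39229 - 6309043/2343920) = 1/(-91955946723/2343920) = -2343920/91955946723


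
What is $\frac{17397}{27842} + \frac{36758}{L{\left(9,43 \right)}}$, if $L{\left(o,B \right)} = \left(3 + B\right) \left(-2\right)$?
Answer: $- \frac{127726964}{320183} \approx -398.92$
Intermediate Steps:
$L{\left(o,B \right)} = -6 - 2 B$
$\frac{17397}{27842} + \frac{36758}{L{\left(9,43 \right)}} = \frac{17397}{27842} + \frac{36758}{-6 - 86} = 17397 \cdot \frac{1}{27842} + \frac{36758}{-6 - 86} = \frac{17397}{27842} + \frac{36758}{-92} = \frac{17397}{27842} + 36758 \left(- \frac{1}{92}\right) = \frac{17397}{27842} - \frac{18379}{46} = - \frac{127726964}{320183}$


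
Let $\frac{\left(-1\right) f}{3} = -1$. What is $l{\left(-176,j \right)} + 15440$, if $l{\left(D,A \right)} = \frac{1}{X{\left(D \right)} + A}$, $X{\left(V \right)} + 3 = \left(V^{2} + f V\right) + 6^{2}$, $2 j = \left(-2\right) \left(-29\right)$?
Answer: $\frac{471074401}{30510} \approx 15440.0$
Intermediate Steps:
$f = 3$ ($f = \left(-3\right) \left(-1\right) = 3$)
$j = 29$ ($j = \frac{\left(-2\right) \left(-29\right)}{2} = \frac{1}{2} \cdot 58 = 29$)
$X{\left(V \right)} = 33 + V^{2} + 3 V$ ($X{\left(V \right)} = -3 + \left(\left(V^{2} + 3 V\right) + 6^{2}\right) = -3 + \left(\left(V^{2} + 3 V\right) + 36\right) = -3 + \left(36 + V^{2} + 3 V\right) = 33 + V^{2} + 3 V$)
$l{\left(D,A \right)} = \frac{1}{33 + A + D^{2} + 3 D}$ ($l{\left(D,A \right)} = \frac{1}{\left(33 + D^{2} + 3 D\right) + A} = \frac{1}{33 + A + D^{2} + 3 D}$)
$l{\left(-176,j \right)} + 15440 = \frac{1}{33 + 29 + \left(-176\right)^{2} + 3 \left(-176\right)} + 15440 = \frac{1}{33 + 29 + 30976 - 528} + 15440 = \frac{1}{30510} + 15440 = \frac{471074401}{30510}$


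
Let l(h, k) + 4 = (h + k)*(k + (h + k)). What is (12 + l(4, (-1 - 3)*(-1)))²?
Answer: 10816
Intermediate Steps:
l(h, k) = -4 + (h + k)*(h + 2*k) (l(h, k) = -4 + (h + k)*(k + (h + k)) = -4 + (h + k)*(h + 2*k))
(12 + l(4, (-1 - 3)*(-1)))² = (12 + (-4 + 4² + 2*((-1 - 3)*(-1))² + 3*4*((-1 - 3)*(-1))))² = (12 + (-4 + 16 + 2*(-4*(-1))² + 3*4*(-4*(-1))))² = (12 + (-4 + 16 + 2*4² + 3*4*4))² = (12 + (-4 + 16 + 2*16 + 48))² = (12 + (-4 + 16 + 32 + 48))² = (12 + 92)² = 104² = 10816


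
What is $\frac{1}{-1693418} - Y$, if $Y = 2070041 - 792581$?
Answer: $- \frac{2163273758281}{1693418} \approx -1.2775 \cdot 10^{6}$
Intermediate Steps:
$Y = 1277460$ ($Y = 2070041 - 792581 = 1277460$)
$\frac{1}{-1693418} - Y = \frac{1}{-1693418} - 1277460 = - \frac{1}{1693418} - 1277460 = - \frac{2163273758281}{1693418}$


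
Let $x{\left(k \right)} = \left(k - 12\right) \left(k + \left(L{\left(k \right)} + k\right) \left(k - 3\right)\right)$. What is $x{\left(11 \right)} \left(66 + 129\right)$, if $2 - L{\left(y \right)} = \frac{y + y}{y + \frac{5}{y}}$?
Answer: $- \frac{408005}{21} \approx -19429.0$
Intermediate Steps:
$L{\left(y \right)} = 2 - \frac{2 y}{y + \frac{5}{y}}$ ($L{\left(y \right)} = 2 - \frac{y + y}{y + \frac{5}{y}} = 2 - \frac{2 y}{y + \frac{5}{y}}$)
$x{\left(k \right)} = \left(-12 + k\right) \left(k + \left(-3 + k\right) \left(k + \frac{10}{5 + k^{2}}\right)\right)$ ($x{\left(k \right)} = \left(k - 12\right) \left(k + \left(\frac{10}{5 + k^{2}} + k\right) \left(k - 3\right)\right) = \left(-12 + k\right) \left(k + \left(k + \frac{10}{5 + k^{2}}\right) \left(-3 + k\right)\right) = \left(-12 + k\right) \left(k + \left(-3 + k\right) \left(k + \frac{10}{5 + k^{2}}\right)\right)$)
$x{\left(11 \right)} \left(66 + 129\right) = \frac{360 + 11^{5} - 60 \cdot 11^{2} - 330 - 14 \cdot 11^{4} + 29 \cdot 11^{3}}{5 + 11^{2}} \left(66 + 129\right) = \frac{360 + 161051 - 7260 - 330 - 204974 + 29 \cdot 1331}{5 + 121} \cdot 195 = \frac{360 + 161051 - 7260 - 330 - 204974 + 38599}{126} \cdot 195 = \frac{1}{126} \left(-12554\right) 195 = \left(- \frac{6277}{63}\right) 195 = - \frac{408005}{21}$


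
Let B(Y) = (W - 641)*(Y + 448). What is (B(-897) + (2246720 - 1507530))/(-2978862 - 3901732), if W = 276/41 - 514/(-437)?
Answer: -18337124069/123279602698 ≈ -0.14874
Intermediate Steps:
W = 141686/17917 (W = 276*(1/41) - 514*(-1/437) = 276/41 + 514/437 = 141686/17917 ≈ 7.9079)
B(Y) = -5081713728/17917 - 11343111*Y/17917 (B(Y) = (141686/17917 - 641)*(Y + 448) = -11343111*(448 + Y)/17917 = -5081713728/17917 - 11343111*Y/17917)
(B(-897) + (2246720 - 1507530))/(-2978862 - 3901732) = ((-5081713728/17917 - 11343111/17917*(-897)) + (2246720 - 1507530))/(-2978862 - 3901732) = ((-5081713728/17917 + 442381329/779) + 739190)/(-6880594) = (5093056839/17917 + 739190)*(-1/6880594) = (18337124069/17917)*(-1/6880594) = -18337124069/123279602698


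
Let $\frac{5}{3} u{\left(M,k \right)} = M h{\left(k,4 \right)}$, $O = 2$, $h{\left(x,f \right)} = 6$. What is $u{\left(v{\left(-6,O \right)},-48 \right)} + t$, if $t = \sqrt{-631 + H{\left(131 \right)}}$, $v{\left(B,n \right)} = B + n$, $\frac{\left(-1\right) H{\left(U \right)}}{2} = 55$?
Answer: $- \frac{72}{5} + i \sqrt{741} \approx -14.4 + 27.221 i$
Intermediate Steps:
$H{\left(U \right)} = -110$ ($H{\left(U \right)} = \left(-2\right) 55 = -110$)
$u{\left(M,k \right)} = \frac{18 M}{5}$ ($u{\left(M,k \right)} = \frac{3 M 6}{5} = \frac{3 \cdot 6 M}{5} = \frac{18 M}{5}$)
$t = i \sqrt{741}$ ($t = \sqrt{-631 - 110} = \sqrt{-741} = i \sqrt{741} \approx 27.221 i$)
$u{\left(v{\left(-6,O \right)},-48 \right)} + t = \frac{18 \left(-6 + 2\right)}{5} + i \sqrt{741} = \frac{18}{5} \left(-4\right) + i \sqrt{741} = - \frac{72}{5} + i \sqrt{741}$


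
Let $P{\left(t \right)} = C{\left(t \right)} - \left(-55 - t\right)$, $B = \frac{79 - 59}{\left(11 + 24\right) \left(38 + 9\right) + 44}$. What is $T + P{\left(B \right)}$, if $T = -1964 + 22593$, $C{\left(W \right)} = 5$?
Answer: $\frac{34943741}{1689} \approx 20689.0$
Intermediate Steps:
$B = \frac{20}{1689}$ ($B = \frac{20}{35 \cdot 47 + 44} = \frac{20}{1645 + 44} = \frac{20}{1689} \approx 0.011841$)
$P{\left(t \right)} = 60 + t$ ($P{\left(t \right)} = 5 - \left(-55 - t\right) = 5 + \left(55 + t\right) = 60 + t$)
$T = 20629$
$T + P{\left(B \right)} = 20629 + \left(60 + \frac{20}{1689}\right) = 20629 + \frac{101360}{1689} = \frac{34943741}{1689}$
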